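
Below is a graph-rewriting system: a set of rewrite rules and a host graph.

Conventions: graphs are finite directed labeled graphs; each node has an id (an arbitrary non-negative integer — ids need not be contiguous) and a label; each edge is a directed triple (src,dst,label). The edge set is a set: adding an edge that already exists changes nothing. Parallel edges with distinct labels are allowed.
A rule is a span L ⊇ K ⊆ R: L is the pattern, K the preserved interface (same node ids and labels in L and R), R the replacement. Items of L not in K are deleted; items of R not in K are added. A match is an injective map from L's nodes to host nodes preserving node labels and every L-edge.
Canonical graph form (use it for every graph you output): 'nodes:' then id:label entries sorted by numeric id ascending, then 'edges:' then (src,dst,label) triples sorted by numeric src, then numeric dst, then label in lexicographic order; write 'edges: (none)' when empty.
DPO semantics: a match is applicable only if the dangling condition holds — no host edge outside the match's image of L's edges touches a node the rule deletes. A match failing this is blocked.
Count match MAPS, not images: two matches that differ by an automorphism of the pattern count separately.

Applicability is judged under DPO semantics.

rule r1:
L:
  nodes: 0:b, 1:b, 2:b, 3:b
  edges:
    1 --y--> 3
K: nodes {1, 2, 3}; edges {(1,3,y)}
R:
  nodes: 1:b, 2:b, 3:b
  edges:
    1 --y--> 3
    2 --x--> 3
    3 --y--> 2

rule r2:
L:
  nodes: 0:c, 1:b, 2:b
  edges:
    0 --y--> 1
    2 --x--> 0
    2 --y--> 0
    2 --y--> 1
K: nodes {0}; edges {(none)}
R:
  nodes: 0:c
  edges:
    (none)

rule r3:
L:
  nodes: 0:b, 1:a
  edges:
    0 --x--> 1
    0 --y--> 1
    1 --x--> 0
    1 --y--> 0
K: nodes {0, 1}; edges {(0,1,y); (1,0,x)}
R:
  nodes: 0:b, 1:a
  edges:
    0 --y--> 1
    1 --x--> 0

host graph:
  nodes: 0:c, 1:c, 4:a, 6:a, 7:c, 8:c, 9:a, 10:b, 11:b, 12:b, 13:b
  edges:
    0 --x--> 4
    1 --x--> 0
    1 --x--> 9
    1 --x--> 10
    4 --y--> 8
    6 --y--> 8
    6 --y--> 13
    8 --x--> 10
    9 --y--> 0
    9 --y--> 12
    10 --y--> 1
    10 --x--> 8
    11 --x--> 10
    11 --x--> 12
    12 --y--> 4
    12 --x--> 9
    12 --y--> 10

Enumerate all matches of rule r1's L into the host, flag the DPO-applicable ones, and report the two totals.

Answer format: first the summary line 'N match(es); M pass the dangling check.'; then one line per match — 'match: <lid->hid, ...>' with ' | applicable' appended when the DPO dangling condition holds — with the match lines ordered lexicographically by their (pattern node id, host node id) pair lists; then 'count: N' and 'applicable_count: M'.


2 match(es); 0 pass the dangling check.
match: 0->11, 1->12, 2->13, 3->10
match: 0->13, 1->12, 2->11, 3->10
count: 2
applicable_count: 0


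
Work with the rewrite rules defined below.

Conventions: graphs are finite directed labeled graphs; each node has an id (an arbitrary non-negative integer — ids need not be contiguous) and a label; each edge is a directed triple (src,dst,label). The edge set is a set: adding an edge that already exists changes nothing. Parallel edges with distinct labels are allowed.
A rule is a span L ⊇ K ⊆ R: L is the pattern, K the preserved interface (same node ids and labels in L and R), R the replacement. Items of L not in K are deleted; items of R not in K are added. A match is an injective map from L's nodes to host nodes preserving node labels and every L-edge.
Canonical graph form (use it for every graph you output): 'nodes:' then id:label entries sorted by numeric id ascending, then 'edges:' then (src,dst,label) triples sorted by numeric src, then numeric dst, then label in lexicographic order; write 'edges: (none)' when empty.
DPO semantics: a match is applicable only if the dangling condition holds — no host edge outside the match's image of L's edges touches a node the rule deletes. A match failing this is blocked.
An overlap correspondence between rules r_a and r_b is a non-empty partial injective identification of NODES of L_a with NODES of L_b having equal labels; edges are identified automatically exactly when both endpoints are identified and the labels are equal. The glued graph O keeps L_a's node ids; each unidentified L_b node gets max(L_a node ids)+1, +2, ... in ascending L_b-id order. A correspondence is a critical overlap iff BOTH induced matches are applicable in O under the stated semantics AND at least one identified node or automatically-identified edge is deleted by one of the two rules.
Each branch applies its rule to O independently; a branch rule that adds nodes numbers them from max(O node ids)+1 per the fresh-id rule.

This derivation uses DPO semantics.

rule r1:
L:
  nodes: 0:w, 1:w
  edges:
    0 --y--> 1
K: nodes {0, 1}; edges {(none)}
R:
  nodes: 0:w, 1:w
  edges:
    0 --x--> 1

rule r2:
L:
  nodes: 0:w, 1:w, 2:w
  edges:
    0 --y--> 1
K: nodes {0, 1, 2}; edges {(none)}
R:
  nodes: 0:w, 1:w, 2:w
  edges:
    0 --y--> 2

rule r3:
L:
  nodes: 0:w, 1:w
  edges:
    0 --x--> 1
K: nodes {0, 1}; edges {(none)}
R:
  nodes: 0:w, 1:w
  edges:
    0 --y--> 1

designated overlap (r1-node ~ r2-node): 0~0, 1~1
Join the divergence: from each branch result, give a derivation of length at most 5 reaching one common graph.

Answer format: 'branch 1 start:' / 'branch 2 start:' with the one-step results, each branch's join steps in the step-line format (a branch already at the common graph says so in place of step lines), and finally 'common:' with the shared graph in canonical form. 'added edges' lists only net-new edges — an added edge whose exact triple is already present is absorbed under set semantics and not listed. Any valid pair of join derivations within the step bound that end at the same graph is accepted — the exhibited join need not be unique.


branch 1 start:
nodes: 0:w, 1:w, 2:w
edges: (0,1,x)
branch 2 start:
nodes: 0:w, 1:w, 2:w
edges: (0,2,y)
branch 1 step 1: rule r3; match: 0->0, 1->1; deleted nodes (none); deleted edges (0,1,x); added nodes (none); added edges (0,1,y); result: nodes: 0:w, 1:w, 2:w edges: (0,1,y)
branch 2 step 1: rule r2; match: 0->0, 1->2, 2->1; deleted nodes (none); deleted edges (0,2,y); added nodes (none); added edges (0,1,y); result: nodes: 0:w, 1:w, 2:w edges: (0,1,y)
common:
nodes: 0:w, 1:w, 2:w
edges: (0,1,y)


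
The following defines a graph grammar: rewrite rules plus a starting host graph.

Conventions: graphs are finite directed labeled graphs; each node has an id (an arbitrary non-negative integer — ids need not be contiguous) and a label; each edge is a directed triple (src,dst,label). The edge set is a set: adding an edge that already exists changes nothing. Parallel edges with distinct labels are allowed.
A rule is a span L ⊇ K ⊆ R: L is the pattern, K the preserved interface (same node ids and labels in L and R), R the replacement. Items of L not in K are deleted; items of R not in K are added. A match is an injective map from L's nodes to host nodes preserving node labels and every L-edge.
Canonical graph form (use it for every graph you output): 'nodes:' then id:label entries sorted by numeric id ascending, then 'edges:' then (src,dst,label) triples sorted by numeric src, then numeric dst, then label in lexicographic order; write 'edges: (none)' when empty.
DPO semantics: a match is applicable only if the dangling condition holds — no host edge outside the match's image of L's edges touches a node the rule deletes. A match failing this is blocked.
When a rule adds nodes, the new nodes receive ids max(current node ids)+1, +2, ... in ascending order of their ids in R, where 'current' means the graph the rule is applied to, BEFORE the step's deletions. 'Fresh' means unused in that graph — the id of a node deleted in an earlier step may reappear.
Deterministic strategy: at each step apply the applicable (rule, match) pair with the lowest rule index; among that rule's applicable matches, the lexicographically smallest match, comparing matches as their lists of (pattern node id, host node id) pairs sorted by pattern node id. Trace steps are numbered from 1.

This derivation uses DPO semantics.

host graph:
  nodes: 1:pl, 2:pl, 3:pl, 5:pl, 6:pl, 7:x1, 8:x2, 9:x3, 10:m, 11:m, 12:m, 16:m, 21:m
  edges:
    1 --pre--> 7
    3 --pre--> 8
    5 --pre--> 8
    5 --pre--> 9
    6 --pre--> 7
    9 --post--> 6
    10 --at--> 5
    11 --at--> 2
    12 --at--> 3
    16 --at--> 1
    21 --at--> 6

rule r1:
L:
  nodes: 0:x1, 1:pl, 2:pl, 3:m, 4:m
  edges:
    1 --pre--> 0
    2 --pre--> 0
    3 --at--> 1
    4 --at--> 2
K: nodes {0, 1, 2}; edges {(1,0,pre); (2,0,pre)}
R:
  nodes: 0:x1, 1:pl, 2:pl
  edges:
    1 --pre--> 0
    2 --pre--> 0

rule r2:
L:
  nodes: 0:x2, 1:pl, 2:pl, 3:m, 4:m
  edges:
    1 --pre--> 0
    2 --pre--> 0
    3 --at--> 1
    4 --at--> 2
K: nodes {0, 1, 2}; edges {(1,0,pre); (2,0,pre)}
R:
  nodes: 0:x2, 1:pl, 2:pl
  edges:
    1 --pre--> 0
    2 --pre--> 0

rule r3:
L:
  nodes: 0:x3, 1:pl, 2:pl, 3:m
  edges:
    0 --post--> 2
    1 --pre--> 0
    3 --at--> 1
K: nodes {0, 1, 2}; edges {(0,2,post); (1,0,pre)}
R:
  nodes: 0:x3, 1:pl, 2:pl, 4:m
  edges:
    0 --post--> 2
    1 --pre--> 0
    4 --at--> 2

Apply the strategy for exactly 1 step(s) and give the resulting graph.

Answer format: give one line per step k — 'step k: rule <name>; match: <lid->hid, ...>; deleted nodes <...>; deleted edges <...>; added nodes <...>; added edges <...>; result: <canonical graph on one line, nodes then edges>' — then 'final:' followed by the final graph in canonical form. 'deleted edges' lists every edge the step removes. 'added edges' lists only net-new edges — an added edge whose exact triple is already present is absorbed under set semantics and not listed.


step 1: rule r1; match: 0->7, 1->1, 2->6, 3->16, 4->21; deleted nodes 16, 21; deleted edges (16,1,at); (21,6,at); added nodes (none); added edges (none); result: nodes: 1:pl, 2:pl, 3:pl, 5:pl, 6:pl, 7:x1, 8:x2, 9:x3, 10:m, 11:m, 12:m edges: (1,7,pre); (3,8,pre); (5,8,pre); (5,9,pre); (6,7,pre); (9,6,post); (10,5,at); (11,2,at); (12,3,at)
final:
nodes: 1:pl, 2:pl, 3:pl, 5:pl, 6:pl, 7:x1, 8:x2, 9:x3, 10:m, 11:m, 12:m
edges: (1,7,pre); (3,8,pre); (5,8,pre); (5,9,pre); (6,7,pre); (9,6,post); (10,5,at); (11,2,at); (12,3,at)


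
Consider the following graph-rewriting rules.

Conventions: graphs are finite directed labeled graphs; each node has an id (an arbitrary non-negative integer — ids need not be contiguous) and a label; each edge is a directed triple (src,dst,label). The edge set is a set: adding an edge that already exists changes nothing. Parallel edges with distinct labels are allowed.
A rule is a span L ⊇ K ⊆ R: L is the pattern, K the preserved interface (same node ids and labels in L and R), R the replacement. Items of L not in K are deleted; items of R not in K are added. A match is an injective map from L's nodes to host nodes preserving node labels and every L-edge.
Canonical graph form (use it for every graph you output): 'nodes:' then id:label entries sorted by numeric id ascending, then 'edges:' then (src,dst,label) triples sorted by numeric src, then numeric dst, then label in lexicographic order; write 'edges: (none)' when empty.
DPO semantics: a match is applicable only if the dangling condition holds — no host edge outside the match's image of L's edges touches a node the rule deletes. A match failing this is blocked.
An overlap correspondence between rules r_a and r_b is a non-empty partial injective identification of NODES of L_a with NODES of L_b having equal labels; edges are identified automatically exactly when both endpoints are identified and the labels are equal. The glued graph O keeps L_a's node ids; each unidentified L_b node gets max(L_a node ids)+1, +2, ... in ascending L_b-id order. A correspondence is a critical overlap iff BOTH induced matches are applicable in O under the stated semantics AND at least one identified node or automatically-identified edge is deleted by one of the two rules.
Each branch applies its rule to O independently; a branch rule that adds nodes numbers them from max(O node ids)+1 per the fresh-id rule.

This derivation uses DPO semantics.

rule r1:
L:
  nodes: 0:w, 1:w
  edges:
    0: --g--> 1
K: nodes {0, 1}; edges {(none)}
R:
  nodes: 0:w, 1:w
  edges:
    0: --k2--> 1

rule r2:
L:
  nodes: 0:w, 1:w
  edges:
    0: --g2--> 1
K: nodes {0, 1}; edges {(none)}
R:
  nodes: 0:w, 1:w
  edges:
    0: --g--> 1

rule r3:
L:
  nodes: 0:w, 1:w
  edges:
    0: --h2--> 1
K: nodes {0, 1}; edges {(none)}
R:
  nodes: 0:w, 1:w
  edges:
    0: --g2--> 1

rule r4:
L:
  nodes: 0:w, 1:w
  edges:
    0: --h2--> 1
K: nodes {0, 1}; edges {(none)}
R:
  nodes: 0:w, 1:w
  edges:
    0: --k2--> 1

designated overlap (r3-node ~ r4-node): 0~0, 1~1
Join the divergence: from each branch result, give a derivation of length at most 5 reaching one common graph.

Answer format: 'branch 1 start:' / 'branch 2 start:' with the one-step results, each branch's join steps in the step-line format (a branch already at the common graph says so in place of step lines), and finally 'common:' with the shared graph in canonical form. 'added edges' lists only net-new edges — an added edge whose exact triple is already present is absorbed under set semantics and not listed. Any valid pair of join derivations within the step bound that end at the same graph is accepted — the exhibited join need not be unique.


branch 1 start:
nodes: 0:w, 1:w
edges: (0,1,g2)
branch 2 start:
nodes: 0:w, 1:w
edges: (0,1,k2)
branch 1 step 1: rule r2; match: 0->0, 1->1; deleted nodes (none); deleted edges (0,1,g2); added nodes (none); added edges (0,1,g); result: nodes: 0:w, 1:w edges: (0,1,g)
branch 1 step 2: rule r1; match: 0->0, 1->1; deleted nodes (none); deleted edges (0,1,g); added nodes (none); added edges (0,1,k2); result: nodes: 0:w, 1:w edges: (0,1,k2)
branch 2: already at the common graph (0 steps)
common:
nodes: 0:w, 1:w
edges: (0,1,k2)


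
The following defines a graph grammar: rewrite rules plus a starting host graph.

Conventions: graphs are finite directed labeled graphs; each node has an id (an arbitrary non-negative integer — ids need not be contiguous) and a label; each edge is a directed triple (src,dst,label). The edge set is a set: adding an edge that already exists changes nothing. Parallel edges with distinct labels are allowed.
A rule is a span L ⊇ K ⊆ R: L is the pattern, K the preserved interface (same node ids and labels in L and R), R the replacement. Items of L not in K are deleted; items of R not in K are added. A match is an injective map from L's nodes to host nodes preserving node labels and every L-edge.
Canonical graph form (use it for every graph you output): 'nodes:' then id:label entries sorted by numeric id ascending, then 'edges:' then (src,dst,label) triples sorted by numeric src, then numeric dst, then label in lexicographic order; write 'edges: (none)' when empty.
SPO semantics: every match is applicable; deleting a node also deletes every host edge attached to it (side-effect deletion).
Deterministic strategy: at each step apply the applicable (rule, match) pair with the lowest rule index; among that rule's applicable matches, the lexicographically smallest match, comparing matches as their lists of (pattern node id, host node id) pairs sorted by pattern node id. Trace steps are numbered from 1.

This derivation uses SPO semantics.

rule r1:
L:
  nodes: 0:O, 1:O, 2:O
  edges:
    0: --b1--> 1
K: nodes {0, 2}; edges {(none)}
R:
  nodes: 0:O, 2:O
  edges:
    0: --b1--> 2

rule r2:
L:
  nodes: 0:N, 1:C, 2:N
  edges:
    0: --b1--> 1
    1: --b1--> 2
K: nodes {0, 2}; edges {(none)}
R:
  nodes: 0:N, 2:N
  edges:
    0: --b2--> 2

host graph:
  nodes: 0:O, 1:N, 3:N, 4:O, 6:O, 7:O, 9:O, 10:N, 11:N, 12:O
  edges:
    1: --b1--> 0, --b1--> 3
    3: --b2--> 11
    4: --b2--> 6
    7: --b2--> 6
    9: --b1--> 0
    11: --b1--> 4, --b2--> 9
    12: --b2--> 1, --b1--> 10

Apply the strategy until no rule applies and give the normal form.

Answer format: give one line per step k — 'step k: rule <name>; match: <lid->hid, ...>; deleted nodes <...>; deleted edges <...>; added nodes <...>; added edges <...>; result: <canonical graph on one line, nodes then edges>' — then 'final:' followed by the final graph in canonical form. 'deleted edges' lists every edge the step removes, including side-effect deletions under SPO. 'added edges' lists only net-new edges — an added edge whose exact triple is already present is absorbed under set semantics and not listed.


step 1: rule r1; match: 0->9, 1->0, 2->4; deleted nodes 0; deleted edges (1,0,b1); (9,0,b1); added nodes (none); added edges (9,4,b1); result: nodes: 1:N, 3:N, 4:O, 6:O, 7:O, 9:O, 10:N, 11:N, 12:O edges: (1,3,b1); (3,11,b2); (4,6,b2); (7,6,b2); (9,4,b1); (11,4,b1); (11,9,b2); (12,1,b2); (12,10,b1)
step 2: rule r1; match: 0->9, 1->4, 2->6; deleted nodes 4; deleted edges (4,6,b2); (9,4,b1); (11,4,b1); added nodes (none); added edges (9,6,b1); result: nodes: 1:N, 3:N, 6:O, 7:O, 9:O, 10:N, 11:N, 12:O edges: (1,3,b1); (3,11,b2); (7,6,b2); (9,6,b1); (11,9,b2); (12,1,b2); (12,10,b1)
step 3: rule r1; match: 0->9, 1->6, 2->7; deleted nodes 6; deleted edges (7,6,b2); (9,6,b1); added nodes (none); added edges (9,7,b1); result: nodes: 1:N, 3:N, 7:O, 9:O, 10:N, 11:N, 12:O edges: (1,3,b1); (3,11,b2); (9,7,b1); (11,9,b2); (12,1,b2); (12,10,b1)
step 4: rule r1; match: 0->9, 1->7, 2->12; deleted nodes 7; deleted edges (9,7,b1); added nodes (none); added edges (9,12,b1); result: nodes: 1:N, 3:N, 9:O, 10:N, 11:N, 12:O edges: (1,3,b1); (3,11,b2); (9,12,b1); (11,9,b2); (12,1,b2); (12,10,b1)
final:
nodes: 1:N, 3:N, 9:O, 10:N, 11:N, 12:O
edges: (1,3,b1); (3,11,b2); (9,12,b1); (11,9,b2); (12,1,b2); (12,10,b1)


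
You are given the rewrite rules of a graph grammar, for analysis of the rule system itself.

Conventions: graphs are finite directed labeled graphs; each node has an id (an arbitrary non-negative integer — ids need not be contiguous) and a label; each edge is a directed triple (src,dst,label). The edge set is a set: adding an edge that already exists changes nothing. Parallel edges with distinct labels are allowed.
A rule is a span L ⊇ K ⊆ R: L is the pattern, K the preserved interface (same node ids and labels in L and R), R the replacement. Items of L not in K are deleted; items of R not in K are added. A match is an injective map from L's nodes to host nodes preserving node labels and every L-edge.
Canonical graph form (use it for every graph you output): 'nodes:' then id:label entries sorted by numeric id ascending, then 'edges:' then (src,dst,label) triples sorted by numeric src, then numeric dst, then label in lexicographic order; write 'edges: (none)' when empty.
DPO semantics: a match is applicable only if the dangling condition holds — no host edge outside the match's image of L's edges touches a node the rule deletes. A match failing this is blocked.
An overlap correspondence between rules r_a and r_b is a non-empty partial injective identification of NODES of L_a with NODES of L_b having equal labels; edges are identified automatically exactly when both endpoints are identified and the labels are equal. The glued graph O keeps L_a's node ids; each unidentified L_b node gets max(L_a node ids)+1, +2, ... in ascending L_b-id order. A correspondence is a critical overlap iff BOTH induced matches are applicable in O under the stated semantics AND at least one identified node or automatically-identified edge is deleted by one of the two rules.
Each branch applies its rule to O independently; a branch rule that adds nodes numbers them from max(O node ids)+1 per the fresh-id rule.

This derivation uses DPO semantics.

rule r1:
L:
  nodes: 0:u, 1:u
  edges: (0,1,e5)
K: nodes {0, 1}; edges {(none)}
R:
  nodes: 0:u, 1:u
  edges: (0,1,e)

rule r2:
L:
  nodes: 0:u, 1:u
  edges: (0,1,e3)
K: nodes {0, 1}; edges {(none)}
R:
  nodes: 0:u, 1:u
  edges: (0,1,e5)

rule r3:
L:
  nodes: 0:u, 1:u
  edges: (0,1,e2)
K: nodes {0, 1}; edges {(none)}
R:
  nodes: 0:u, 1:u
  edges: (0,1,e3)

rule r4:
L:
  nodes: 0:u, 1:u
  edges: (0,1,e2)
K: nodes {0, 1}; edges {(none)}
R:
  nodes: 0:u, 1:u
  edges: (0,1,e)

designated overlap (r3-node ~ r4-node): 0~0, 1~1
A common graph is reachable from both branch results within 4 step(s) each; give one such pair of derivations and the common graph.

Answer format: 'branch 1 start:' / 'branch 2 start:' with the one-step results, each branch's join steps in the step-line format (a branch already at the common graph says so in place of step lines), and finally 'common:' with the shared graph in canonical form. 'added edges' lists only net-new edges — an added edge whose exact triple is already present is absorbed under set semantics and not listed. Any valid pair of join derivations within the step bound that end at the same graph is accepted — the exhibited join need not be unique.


branch 1 start:
nodes: 0:u, 1:u
edges: (0,1,e3)
branch 2 start:
nodes: 0:u, 1:u
edges: (0,1,e)
branch 1 step 1: rule r2; match: 0->0, 1->1; deleted nodes (none); deleted edges (0,1,e3); added nodes (none); added edges (0,1,e5); result: nodes: 0:u, 1:u edges: (0,1,e5)
branch 1 step 2: rule r1; match: 0->0, 1->1; deleted nodes (none); deleted edges (0,1,e5); added nodes (none); added edges (0,1,e); result: nodes: 0:u, 1:u edges: (0,1,e)
branch 2: already at the common graph (0 steps)
common:
nodes: 0:u, 1:u
edges: (0,1,e)


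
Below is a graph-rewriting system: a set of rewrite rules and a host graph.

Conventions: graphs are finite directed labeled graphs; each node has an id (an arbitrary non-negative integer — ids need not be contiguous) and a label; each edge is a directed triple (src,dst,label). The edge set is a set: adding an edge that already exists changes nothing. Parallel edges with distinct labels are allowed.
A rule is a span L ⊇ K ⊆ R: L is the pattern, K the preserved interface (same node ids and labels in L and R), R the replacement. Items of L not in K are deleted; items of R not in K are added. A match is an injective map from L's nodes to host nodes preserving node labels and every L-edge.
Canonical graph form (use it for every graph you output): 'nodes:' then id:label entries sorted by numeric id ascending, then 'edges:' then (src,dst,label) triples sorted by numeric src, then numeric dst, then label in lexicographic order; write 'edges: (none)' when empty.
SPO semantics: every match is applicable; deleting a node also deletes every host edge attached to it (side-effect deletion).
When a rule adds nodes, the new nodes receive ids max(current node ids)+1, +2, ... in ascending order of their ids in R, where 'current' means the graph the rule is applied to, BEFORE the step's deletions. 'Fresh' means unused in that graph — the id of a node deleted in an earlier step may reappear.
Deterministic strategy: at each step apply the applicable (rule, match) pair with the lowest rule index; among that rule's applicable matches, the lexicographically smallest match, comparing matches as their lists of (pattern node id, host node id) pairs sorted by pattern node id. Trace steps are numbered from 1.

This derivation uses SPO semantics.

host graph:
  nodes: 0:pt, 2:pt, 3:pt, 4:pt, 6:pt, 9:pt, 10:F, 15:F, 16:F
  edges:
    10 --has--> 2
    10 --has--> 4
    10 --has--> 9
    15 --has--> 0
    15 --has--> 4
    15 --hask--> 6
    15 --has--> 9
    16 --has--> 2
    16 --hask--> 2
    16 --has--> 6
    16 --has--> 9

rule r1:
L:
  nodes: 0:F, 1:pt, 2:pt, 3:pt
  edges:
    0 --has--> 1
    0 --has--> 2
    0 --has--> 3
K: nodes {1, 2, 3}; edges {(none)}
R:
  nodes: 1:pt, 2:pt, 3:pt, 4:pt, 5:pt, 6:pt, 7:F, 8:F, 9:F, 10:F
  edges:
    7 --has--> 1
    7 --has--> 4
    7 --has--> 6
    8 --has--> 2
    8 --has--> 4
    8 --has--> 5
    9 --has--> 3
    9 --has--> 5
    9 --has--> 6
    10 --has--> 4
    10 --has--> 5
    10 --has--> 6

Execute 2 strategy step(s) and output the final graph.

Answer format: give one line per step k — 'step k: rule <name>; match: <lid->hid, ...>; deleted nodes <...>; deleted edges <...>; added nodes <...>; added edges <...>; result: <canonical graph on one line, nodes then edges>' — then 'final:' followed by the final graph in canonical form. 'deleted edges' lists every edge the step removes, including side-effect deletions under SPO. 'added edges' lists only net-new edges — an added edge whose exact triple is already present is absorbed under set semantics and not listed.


step 1: rule r1; match: 0->10, 1->2, 2->4, 3->9; deleted nodes 10; deleted edges (10,2,has); (10,4,has); (10,9,has); added nodes 17, 18, 19, 20, 21, 22, 23; added edges (20,2,has); (20,17,has); (20,19,has); (21,4,has); (21,17,has); (21,18,has); (22,9,has); (22,18,has); (22,19,has); (23,17,has); (23,18,has); (23,19,has); result: nodes: 0:pt, 2:pt, 3:pt, 4:pt, 6:pt, 9:pt, 15:F, 16:F, 17:pt, 18:pt, 19:pt, 20:F, 21:F, 22:F, 23:F edges: (15,0,has); (15,4,has); (15,6,hask); (15,9,has); (16,2,has); (16,2,hask); (16,6,has); (16,9,has); (20,2,has); (20,17,has); (20,19,has); (21,4,has); (21,17,has); (21,18,has); (22,9,has); (22,18,has); (22,19,has); (23,17,has); (23,18,has); (23,19,has)
step 2: rule r1; match: 0->15, 1->0, 2->4, 3->9; deleted nodes 15; deleted edges (15,0,has); (15,4,has); (15,6,hask); (15,9,has); added nodes 24, 25, 26, 27, 28, 29, 30; added edges (27,0,has); (27,24,has); (27,26,has); (28,4,has); (28,24,has); (28,25,has); (29,9,has); (29,25,has); (29,26,has); (30,24,has); (30,25,has); (30,26,has); result: nodes: 0:pt, 2:pt, 3:pt, 4:pt, 6:pt, 9:pt, 16:F, 17:pt, 18:pt, 19:pt, 20:F, 21:F, 22:F, 23:F, 24:pt, 25:pt, 26:pt, 27:F, 28:F, 29:F, 30:F edges: (16,2,has); (16,2,hask); (16,6,has); (16,9,has); (20,2,has); (20,17,has); (20,19,has); (21,4,has); (21,17,has); (21,18,has); (22,9,has); (22,18,has); (22,19,has); (23,17,has); (23,18,has); (23,19,has); (27,0,has); (27,24,has); (27,26,has); (28,4,has); (28,24,has); (28,25,has); (29,9,has); (29,25,has); (29,26,has); (30,24,has); (30,25,has); (30,26,has)
final:
nodes: 0:pt, 2:pt, 3:pt, 4:pt, 6:pt, 9:pt, 16:F, 17:pt, 18:pt, 19:pt, 20:F, 21:F, 22:F, 23:F, 24:pt, 25:pt, 26:pt, 27:F, 28:F, 29:F, 30:F
edges: (16,2,has); (16,2,hask); (16,6,has); (16,9,has); (20,2,has); (20,17,has); (20,19,has); (21,4,has); (21,17,has); (21,18,has); (22,9,has); (22,18,has); (22,19,has); (23,17,has); (23,18,has); (23,19,has); (27,0,has); (27,24,has); (27,26,has); (28,4,has); (28,24,has); (28,25,has); (29,9,has); (29,25,has); (29,26,has); (30,24,has); (30,25,has); (30,26,has)


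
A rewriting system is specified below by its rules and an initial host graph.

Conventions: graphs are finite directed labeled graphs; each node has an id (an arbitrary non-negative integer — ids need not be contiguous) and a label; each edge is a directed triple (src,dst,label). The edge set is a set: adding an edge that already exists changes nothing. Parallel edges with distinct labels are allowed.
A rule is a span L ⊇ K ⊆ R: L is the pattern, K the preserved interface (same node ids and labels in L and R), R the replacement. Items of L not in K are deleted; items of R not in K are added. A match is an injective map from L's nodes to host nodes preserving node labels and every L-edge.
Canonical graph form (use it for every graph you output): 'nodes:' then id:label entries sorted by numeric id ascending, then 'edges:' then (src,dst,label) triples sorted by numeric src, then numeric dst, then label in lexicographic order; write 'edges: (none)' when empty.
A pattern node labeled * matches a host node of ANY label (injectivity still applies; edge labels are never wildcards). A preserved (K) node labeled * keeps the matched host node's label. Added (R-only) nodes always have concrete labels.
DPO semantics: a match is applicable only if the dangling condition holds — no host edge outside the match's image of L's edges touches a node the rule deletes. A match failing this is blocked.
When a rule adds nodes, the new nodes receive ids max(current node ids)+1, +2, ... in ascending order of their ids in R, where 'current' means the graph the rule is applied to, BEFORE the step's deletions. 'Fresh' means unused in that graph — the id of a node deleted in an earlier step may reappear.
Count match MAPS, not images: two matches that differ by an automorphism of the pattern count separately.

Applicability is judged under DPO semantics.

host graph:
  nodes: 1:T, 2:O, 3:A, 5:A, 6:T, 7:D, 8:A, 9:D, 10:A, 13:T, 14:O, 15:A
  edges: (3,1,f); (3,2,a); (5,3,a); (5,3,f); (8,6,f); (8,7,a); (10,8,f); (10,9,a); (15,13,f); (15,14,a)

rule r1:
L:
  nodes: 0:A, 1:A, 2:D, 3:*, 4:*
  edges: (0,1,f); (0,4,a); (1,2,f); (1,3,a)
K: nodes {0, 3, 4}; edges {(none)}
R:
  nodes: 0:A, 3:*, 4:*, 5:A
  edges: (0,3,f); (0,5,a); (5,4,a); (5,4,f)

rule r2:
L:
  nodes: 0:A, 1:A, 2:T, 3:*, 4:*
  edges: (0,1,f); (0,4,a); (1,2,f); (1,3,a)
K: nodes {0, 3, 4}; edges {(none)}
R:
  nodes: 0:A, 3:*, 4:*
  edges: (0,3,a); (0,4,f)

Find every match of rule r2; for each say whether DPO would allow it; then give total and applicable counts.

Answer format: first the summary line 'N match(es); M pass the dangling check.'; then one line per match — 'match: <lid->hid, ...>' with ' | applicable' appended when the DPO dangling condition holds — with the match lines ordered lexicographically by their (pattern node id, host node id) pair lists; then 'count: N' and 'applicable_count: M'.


1 match(es); 1 pass the dangling check.
match: 0->10, 1->8, 2->6, 3->7, 4->9 | applicable
count: 1
applicable_count: 1


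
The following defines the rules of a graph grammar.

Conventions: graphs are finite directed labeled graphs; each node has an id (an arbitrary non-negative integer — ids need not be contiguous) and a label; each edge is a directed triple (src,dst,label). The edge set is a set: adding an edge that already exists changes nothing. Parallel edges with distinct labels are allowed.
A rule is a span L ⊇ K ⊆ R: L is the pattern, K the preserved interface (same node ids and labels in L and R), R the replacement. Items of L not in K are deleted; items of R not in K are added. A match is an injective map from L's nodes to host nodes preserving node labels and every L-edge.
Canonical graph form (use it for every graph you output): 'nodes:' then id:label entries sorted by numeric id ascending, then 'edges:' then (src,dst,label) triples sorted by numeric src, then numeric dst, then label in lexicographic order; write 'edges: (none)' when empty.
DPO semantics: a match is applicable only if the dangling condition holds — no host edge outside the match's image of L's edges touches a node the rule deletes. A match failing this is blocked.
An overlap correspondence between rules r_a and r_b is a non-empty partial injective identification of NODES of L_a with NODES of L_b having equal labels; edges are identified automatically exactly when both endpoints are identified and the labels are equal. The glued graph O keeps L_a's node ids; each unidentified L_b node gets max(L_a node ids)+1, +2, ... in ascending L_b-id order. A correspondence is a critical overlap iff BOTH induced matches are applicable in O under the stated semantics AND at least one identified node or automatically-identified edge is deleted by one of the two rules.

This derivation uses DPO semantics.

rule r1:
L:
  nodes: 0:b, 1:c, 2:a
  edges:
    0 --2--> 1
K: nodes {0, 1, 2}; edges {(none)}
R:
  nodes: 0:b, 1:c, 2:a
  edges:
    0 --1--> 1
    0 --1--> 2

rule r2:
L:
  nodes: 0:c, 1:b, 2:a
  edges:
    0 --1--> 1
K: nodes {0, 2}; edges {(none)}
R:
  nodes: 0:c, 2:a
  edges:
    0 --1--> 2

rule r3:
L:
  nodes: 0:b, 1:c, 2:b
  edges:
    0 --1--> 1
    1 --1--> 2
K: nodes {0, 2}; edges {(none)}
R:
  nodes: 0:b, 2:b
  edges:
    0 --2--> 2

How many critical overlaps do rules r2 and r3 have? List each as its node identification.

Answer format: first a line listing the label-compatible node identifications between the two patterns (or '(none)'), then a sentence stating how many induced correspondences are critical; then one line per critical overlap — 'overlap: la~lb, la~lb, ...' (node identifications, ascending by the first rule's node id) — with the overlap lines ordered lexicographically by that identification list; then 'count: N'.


label-compatible node identifications between L(r2) and L(r3): 0~1, 1~0, 1~2
1 of the induced correspondences is a critical overlap of r2 and r3.
overlap: 0~1, 1~2
count: 1


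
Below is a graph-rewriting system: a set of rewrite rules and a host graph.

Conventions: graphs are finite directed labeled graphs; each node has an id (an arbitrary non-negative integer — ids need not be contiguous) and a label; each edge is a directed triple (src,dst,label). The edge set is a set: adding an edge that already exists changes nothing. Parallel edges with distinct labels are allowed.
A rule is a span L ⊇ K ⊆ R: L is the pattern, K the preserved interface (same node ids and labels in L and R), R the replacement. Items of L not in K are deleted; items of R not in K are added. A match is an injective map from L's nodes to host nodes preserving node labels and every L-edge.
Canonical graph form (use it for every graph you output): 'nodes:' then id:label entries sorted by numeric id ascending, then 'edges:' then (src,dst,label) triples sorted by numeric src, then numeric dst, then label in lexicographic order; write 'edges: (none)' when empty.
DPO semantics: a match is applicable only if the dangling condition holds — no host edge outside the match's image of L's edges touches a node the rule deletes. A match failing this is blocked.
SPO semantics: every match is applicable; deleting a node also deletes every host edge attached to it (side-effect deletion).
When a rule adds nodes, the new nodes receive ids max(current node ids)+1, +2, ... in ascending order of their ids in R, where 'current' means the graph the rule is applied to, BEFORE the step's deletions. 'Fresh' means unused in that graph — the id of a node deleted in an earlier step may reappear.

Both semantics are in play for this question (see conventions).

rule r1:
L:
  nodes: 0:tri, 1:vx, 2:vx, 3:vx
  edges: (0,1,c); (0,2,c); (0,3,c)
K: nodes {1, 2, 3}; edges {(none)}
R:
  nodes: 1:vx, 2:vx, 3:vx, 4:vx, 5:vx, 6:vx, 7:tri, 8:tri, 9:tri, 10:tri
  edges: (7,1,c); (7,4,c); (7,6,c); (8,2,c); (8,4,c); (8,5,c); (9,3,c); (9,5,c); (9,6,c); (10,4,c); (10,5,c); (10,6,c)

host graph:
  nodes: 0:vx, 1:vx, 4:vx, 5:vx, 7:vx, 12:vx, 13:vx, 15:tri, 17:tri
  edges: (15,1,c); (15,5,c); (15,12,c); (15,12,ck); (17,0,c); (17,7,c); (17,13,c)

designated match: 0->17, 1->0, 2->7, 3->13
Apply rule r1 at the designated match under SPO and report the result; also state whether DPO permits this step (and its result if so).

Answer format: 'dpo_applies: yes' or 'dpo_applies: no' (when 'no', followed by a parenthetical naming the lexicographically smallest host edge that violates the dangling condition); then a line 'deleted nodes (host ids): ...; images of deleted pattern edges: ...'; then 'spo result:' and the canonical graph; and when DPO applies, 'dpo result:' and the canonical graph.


dpo_applies: yes
deleted nodes (host ids): 17; images of deleted pattern edges: (17,0,c); (17,7,c); (17,13,c)
spo result:
nodes: 0:vx, 1:vx, 4:vx, 5:vx, 7:vx, 12:vx, 13:vx, 15:tri, 18:vx, 19:vx, 20:vx, 21:tri, 22:tri, 23:tri, 24:tri
edges: (15,1,c); (15,5,c); (15,12,c); (15,12,ck); (21,0,c); (21,18,c); (21,20,c); (22,7,c); (22,18,c); (22,19,c); (23,13,c); (23,19,c); (23,20,c); (24,18,c); (24,19,c); (24,20,c)
dpo result:
nodes: 0:vx, 1:vx, 4:vx, 5:vx, 7:vx, 12:vx, 13:vx, 15:tri, 18:vx, 19:vx, 20:vx, 21:tri, 22:tri, 23:tri, 24:tri
edges: (15,1,c); (15,5,c); (15,12,c); (15,12,ck); (21,0,c); (21,18,c); (21,20,c); (22,7,c); (22,18,c); (22,19,c); (23,13,c); (23,19,c); (23,20,c); (24,18,c); (24,19,c); (24,20,c)


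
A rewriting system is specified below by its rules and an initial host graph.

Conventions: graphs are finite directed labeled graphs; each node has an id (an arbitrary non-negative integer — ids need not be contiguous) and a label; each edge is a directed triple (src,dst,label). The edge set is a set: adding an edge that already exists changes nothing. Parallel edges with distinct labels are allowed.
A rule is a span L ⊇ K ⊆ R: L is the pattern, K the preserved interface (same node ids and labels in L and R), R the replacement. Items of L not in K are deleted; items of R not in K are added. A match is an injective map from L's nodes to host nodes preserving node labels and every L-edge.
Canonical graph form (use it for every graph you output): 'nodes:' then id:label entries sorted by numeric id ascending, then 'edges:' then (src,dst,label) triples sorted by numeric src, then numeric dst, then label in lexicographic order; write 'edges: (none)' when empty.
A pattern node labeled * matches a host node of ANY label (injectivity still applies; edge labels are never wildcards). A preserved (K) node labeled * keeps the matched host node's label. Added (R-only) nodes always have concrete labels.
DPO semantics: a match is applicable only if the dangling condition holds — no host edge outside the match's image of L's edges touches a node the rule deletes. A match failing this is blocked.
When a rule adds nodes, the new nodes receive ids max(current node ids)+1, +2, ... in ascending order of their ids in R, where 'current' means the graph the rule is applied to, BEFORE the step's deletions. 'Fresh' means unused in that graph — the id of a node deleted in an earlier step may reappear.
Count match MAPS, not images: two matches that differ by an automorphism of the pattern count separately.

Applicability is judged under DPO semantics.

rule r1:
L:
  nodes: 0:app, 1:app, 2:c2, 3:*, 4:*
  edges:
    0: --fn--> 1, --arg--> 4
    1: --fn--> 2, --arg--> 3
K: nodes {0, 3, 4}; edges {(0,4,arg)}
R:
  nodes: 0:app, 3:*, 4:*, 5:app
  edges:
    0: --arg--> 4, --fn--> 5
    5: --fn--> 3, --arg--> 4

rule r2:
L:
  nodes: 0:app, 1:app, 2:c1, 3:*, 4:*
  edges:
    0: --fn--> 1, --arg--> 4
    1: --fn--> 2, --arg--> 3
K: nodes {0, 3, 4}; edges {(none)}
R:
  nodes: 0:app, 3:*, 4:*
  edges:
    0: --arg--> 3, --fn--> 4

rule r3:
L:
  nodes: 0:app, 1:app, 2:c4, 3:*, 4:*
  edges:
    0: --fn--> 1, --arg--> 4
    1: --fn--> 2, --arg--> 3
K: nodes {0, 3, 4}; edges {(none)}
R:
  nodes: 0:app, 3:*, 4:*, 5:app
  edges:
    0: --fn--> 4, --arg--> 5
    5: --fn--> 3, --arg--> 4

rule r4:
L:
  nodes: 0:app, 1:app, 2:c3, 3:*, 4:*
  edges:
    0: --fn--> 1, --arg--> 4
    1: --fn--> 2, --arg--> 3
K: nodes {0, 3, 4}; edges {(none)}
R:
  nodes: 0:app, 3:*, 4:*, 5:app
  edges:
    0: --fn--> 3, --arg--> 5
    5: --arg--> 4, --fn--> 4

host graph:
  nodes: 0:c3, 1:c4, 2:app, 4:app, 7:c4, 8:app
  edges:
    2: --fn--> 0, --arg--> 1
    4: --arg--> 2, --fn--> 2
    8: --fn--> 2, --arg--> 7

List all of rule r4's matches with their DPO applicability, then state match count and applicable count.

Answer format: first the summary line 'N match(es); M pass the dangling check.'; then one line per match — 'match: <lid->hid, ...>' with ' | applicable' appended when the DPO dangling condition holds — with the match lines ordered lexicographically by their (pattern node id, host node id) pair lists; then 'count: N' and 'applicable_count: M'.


1 match(es); 0 pass the dangling check.
match: 0->8, 1->2, 2->0, 3->1, 4->7
count: 1
applicable_count: 0


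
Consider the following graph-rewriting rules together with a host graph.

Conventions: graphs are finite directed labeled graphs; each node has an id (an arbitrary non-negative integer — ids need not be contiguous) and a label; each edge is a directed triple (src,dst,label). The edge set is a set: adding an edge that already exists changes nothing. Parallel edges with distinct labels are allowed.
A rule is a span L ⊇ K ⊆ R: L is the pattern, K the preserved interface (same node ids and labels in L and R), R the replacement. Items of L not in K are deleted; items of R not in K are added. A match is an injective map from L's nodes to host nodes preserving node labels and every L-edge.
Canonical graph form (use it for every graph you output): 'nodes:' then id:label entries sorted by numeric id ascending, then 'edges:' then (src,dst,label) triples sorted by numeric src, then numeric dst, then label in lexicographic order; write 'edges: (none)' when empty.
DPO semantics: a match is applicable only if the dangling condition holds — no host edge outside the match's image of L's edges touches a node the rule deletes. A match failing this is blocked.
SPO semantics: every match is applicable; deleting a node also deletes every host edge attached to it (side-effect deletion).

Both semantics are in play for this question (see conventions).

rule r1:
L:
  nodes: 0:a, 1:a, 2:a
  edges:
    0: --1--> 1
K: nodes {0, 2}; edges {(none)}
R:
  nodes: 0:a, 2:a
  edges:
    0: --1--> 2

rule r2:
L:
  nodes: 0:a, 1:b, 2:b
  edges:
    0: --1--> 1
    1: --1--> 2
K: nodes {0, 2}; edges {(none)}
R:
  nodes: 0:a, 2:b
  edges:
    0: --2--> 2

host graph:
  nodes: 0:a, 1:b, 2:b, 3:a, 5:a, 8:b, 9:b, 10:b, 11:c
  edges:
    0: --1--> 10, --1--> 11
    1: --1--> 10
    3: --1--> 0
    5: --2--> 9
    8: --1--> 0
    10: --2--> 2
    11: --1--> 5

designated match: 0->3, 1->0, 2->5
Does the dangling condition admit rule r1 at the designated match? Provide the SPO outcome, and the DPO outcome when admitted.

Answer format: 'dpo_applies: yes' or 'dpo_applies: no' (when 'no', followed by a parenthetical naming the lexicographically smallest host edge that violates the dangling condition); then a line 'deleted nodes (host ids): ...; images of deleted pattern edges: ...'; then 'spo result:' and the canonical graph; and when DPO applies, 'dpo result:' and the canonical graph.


dpo_applies: no
(the rule deletes node 0, which keeps host edge (0,10,1) outside the match image — the dangling condition fails, DPO blocks; SPO proceeds and side-deletes such edges)
deleted nodes (host ids): 0; images of deleted pattern edges: (3,0,1)
spo result:
nodes: 1:b, 2:b, 3:a, 5:a, 8:b, 9:b, 10:b, 11:c
edges: (1,10,1); (3,5,1); (5,9,2); (10,2,2); (11,5,1)
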